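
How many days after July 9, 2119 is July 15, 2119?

6

Within July 2119: 15 − 9 = 6 days.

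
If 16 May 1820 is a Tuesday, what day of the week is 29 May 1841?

Day-of-year of May 16, 1820: 137.
Day-of-year of May 29, 1841: 149.
1820 has 366 days, so 366 − 137 = 229 days remain in 1820.
Full years 1821–1840: 15 common + 5 leap = 15×365 + 5×366 = 7305 days.
Total: 229 + 7305 + 149 = 7683 days.
7683 mod 7 = 4, so 4 days after Tuesday is Saturday.

Saturday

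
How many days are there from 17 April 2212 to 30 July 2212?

104

April 2212: 30 − 17 = 13 days remain.
Then May (31), June (30): 31 + 30 = 61 days.
July 1–30, 2212: 30 days.
Total: 13 + 61 + 30 = 104 days.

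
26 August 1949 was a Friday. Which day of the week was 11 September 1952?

Thursday

August 26, 1949 → August 26, 1950: 365 days.
August 26, 1950 → August 26, 1951: 365 days.
August 26, 1951 → August 26, 1952: 366 days (1952 is a leap year).
August 1952: 31 − 26 = 5 days remain.
September 1–11, 1952: 11 days.
Residual: 16 days.
Total: 1112 days.
1112 mod 7 = 6, so 6 days after Friday is Thursday.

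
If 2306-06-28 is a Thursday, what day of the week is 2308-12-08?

Tuesday

June 28, 2306 → June 28, 2307: 365 days.
June 28, 2307 → June 28, 2308: 366 days (2308 is a leap year).
June 2308: 30 − 28 = 2 days remain.
Then July (31), August (31), September (30), October (31), November (30): 31 + 31 + 30 + 31 + 30 = 153 days.
December 1–8, 2308: 8 days.
Residual: 163 days.
Total: 894 days.
894 mod 7 = 5, so 5 days after Thursday is Tuesday.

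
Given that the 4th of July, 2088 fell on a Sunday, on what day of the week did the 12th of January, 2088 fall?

Monday

Count forward from the earlier date (January 12, 2088) to the later (July 4, 2088):
January 2088: 31 − 12 = 19 days remain.
Then February 2088 (29), March (31), April (30), May (31), June (30): 29 + 31 + 30 + 31 + 30 = 151 days.
July 1–4, 2088: 4 days.
Total: 19 + 151 + 4 = 174 days.
174 mod 7 = 6, so 6 days before Sunday is Monday.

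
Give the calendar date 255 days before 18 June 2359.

6 October 2358

Count 255 days before June 18, 2359:
Day-of-year of October 6, 2358: 279.
Day-of-year of June 18, 2359: 169.
2358 has 365 days, so 365 − 279 = 86 days remain in 2358.
Total: 86 + 169 = 255 days.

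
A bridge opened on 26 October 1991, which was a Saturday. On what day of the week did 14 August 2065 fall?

Day-of-year of October 26, 1991: 299.
Day-of-year of August 14, 2065: 226.
1991 has 365 days, so 365 − 299 = 66 days remain in 1991.
Full years 1992–2064: 54 common + 19 leap = 54×365 + 19×366 = 26664 days.
Total: 66 + 26664 + 226 = 26956 days.
26956 mod 7 = 6, so 6 days after Saturday is Friday.

Friday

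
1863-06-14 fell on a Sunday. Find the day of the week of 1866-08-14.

Tuesday

Day-of-year of June 14, 1863: 165.
Day-of-year of August 14, 1866: 226.
1863 has 365 days, so 365 − 165 = 200 days remain in 1863.
Full years: 1864: 366; 1865: 365. Sum = 731.
Total: 200 + 731 + 226 = 1157 days.
1157 mod 7 = 2, so 2 days after Sunday is Tuesday.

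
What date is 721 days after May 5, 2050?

April 25, 2052

Count 721 days after May 5, 2050:
May 2050: 31 − 5 = 26 days remain.
Then 22 full months totalling 670 days.
April 1–25, 2052: 25 days.
Total: 26 + 670 + 25 = 721 days.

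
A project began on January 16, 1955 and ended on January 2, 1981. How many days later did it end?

9483

From January 16, 1955 to January 16, 1980: 25 years, of which 6 contain a Feb 29 — 19×365 + 6×366 = 9131 days.
January 1980: 31 − 16 = 15 days remain.
Then 11 full months totalling 335 days.
January 1–2, 1981: 2 days.
Residual: 352 days.
Total: 9483 days.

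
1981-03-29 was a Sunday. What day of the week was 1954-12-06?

Count forward from the earlier date (December 6, 1954) to the later (March 29, 1981):
Day-of-year of December 6, 1954: 340.
Day-of-year of March 29, 1981: 88.
1954 has 365 days, so 365 − 340 = 25 days remain in 1954.
Full years 1955–1980: 19 common + 7 leap = 19×365 + 7×366 = 9497 days.
Total: 25 + 9497 + 88 = 9610 days.
9610 mod 7 = 6, so 6 days before Sunday is Monday.

Monday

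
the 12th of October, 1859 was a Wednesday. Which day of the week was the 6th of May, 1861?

Monday

October 1859: 31 − 12 = 19 days remain.
Then 18 full months totalling 547 days.
May 1–6, 1861: 6 days.
Total: 19 + 547 + 6 = 572 days.
572 mod 7 = 5, so 5 days after Wednesday is Monday.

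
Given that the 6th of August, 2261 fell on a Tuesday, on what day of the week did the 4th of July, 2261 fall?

Count forward from the earlier date (July 4, 2261) to the later (August 6, 2261):
July 2261: 31 − 4 = 27 days remain.
August 1–6, 2261: 6 days.
Total: 27 + 6 = 33 days.
33 mod 7 = 5, so 5 days before Tuesday is Thursday.

Thursday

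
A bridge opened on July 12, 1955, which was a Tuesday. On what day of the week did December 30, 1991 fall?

Monday

From July 12, 1955 to July 12, 1991: 36 years, of which 9 contain a Feb 29 — 27×365 + 9×366 = 13149 days.
July 1991: 31 − 12 = 19 days remain.
Then August (31), September (30), October (31), November (30): 31 + 30 + 31 + 30 = 122 days.
December 1–30, 1991: 30 days.
Residual: 171 days.
Total: 13320 days.
13320 mod 7 = 6, so 6 days after Tuesday is Monday.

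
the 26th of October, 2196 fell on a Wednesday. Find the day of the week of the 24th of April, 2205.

Wednesday

Day-of-year of October 26, 2196: 300.
Day-of-year of April 24, 2205: 114.
2196 has 366 days, so 366 − 300 = 66 days remain in 2196.
Full years 2197–2204: 7 common + 1 leap = 7×365 + 1×366 = 2921 days.
Total: 66 + 2921 + 114 = 3101 days.
3101 is a multiple of 7, so the 24th of April, 2205 falls on the same weekday: Wednesday.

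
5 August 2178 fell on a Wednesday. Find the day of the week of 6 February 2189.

Day-of-year of August 5, 2178: 217.
Day-of-year of February 6, 2189: 37.
2178 has 365 days, so 365 − 217 = 148 days remain in 2178.
Full years 2179–2188: 7 common + 3 leap = 7×365 + 3×366 = 3653 days.
Total: 148 + 3653 + 37 = 3838 days.
3838 mod 7 = 2, so 2 days after Wednesday is Friday.

Friday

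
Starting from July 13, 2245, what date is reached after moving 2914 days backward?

July 21, 2237

Count 2914 days before July 13, 2245:
From July 21, 2237 to July 21, 2244: 7 years, of which 2 contain a Feb 29 — 5×365 + 2×366 = 2557 days.
July 2244: 31 − 21 = 10 days remain.
Then 11 full months totalling 334 days.
July 1–13, 2245: 13 days.
Residual: 357 days.
Total: 2914 days.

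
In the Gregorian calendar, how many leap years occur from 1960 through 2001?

11

Years divisible by 4 in [1960, 2001]: 1960, 1964, 1968, 1972, 1976, 1980, 1984, 1988, 1992, 1996, 2000.
2000 is divisible by 400, so still leap.
No century exceptions apply. Count: 11.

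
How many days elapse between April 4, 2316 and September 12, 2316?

April 2316: 30 − 4 = 26 days remain.
Then May (31), June (30), July (31), August (31): 31 + 30 + 31 + 31 = 123 days.
September 1–12, 2316: 12 days.
Total: 26 + 123 + 12 = 161 days.

161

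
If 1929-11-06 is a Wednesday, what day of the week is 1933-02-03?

November 6, 1929 → November 6, 1930: 365 days.
November 6, 1930 → November 6, 1931: 365 days.
November 6, 1931 → November 6, 1932: 366 days (1932 is a leap year).
November 1932: 30 − 6 = 24 days remain.
Then December (31), January (31): 31 + 31 = 62 days.
February 1–3, 1933: 3 days (1933 is not a leap year).
Residual: 89 days.
Total: 1185 days.
1185 mod 7 = 2, so 2 days after Wednesday is Friday.

Friday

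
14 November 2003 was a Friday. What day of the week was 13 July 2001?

Friday

Count forward from the earlier date (July 13, 2001) to the later (November 14, 2003):
July 13, 2001 → July 13, 2002: 365 days.
July 13, 2002 → July 13, 2003: 365 days.
July 2003: 31 − 13 = 18 days remain.
Then August (31), September (30), October (31): 31 + 30 + 31 = 92 days.
November 1–14, 2003: 14 days.
Residual: 124 days.
Total: 854 days.
854 is a multiple of 7, so 13 July 2001 falls on the same weekday: Friday.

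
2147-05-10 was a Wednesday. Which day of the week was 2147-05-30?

Tuesday

Within May 2147: 30 − 10 = 20 days.
20 mod 7 = 6, so 6 days after Wednesday is Tuesday.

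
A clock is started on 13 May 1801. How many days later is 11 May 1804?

1094

May 13, 1801 → May 13, 1802: 365 days.
May 13, 1802 → May 13, 1803: 365 days.
May 1803: 31 − 13 = 18 days remain.
Then 11 full months totalling 335 days.
May 1–11, 1804: 11 days.
Residual: 364 days.
Total: 1094 days.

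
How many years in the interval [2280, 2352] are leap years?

18

Years divisible by 4: 2280, 2284, …, 2352 — 19 in all.
Of these, 2300 is divisible by 100 but not 400, so not leap.
Leap years: 19 − 1 = 18.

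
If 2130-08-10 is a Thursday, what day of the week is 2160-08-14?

Thursday

From August 10, 2130 to August 10, 2160: 30 years, of which 8 contain a Feb 29 — 22×365 + 8×366 = 10958 days.
Within August 2160: 14 − 10 = 4 days.
Total: 10962 days.
10962 is a multiple of 7, so 2160-08-14 falls on the same weekday: Thursday.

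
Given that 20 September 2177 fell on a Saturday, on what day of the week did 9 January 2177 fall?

Thursday

Count forward from the earlier date (January 9, 2177) to the later (September 20, 2177):
January 2177: 31 − 9 = 22 days remain.
Then February 2177 (28), March (31), April (30), May (31), June (30), July (31), August (31): 28 + 31 + 30 + 31 + 30 + 31 + 31 = 212 days.
September 1–20, 2177: 20 days.
Total: 22 + 212 + 20 = 254 days.
254 mod 7 = 2, so 2 days before Saturday is Thursday.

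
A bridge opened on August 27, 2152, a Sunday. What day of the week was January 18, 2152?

Count forward from the earlier date (January 18, 2152) to the later (August 27, 2152):
January 2152: 31 − 18 = 13 days remain.
Then February 2152 (29), March (31), April (30), May (31), June (30), July (31): 29 + 31 + 30 + 31 + 30 + 31 = 182 days.
August 1–27, 2152: 27 days.
Total: 13 + 182 + 27 = 222 days.
222 mod 7 = 5, so 5 days before Sunday is Tuesday.

Tuesday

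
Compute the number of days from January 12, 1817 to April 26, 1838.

From January 12, 1817 to January 12, 1838: 21 years, of which 5 contain a Feb 29 — 16×365 + 5×366 = 7670 days.
January 1838: 31 − 12 = 19 days remain.
Then February 1838 (28), March (31): 28 + 31 = 59 days.
April 1–26, 1838: 26 days.
Residual: 104 days.
Total: 7774 days.

7774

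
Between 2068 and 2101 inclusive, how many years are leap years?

Years divisible by 4 in [2068, 2101]: 2068, 2072, 2076, 2080, 2084, 2088, 2092, 2096, 2100.
Of these, 2100 is divisible by 100 but not 400, so not leap.
Leap years: 9 − 1 = 8.

8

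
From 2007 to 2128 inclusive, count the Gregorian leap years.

30

Years divisible by 4: 2008, 2012, …, 2128 — 31 in all.
Of these, 2100 is divisible by 100 but not 400, so not leap.
Leap years: 31 − 1 = 30.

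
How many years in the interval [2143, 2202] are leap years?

Years divisible by 4: 2144, 2148, …, 2200 — 15 in all.
Of these, 2200 is divisible by 100 but not 400, so not leap.
Leap years: 15 − 1 = 14.

14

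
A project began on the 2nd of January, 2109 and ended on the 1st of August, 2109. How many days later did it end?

211

January 2109: 31 − 2 = 29 days remain.
Then February 2109 (28), March (31), April (30), May (31), June (30), July (31): 28 + 31 + 30 + 31 + 30 + 31 = 181 days.
August 1, 2109: 1 day.
Total: 29 + 181 + 1 = 211 days.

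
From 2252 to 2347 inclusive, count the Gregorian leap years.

Years divisible by 4: 2252, 2256, …, 2344 — 24 in all.
Of these, 2300 is divisible by 100 but not 400, so not leap.
Leap years: 24 − 1 = 23.

23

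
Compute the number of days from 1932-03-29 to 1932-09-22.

177

March 1932: 31 − 29 = 2 days remain.
Then April (30), May (31), June (30), July (31), August (31): 30 + 31 + 30 + 31 + 31 = 153 days.
September 1–22, 1932: 22 days.
Total: 2 + 153 + 22 = 177 days.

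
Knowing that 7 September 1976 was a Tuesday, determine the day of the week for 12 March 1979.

September 7, 1976 → September 7, 1977: 365 days.
September 7, 1977 → September 7, 1978: 365 days.
September 1978: 30 − 7 = 23 days remain.
Then October (31), November (30), December (31), January (31), February 1979 (28): 31 + 30 + 31 + 31 + 28 = 151 days.
March 1–12, 1979: 12 days.
Residual: 186 days.
Total: 916 days.
916 mod 7 = 6, so 6 days after Tuesday is Monday.

Monday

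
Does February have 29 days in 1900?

No

1900 is not a leap year (divisible by 100 but not 400).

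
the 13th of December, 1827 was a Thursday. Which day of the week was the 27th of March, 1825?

Count forward from the earlier date (March 27, 1825) to the later (December 13, 1827):
March 27, 1825 → March 27, 1826: 365 days.
March 27, 1826 → March 27, 1827: 365 days.
March 1827: 31 − 27 = 4 days remain.
Then April (30), May (31), June (30), July (31), August (31), September (30), October (31), November (30): 30 + 31 + 30 + 31 + 31 + 30 + 31 + 30 = 244 days.
December 1–13, 1827: 13 days.
Residual: 261 days.
Total: 991 days.
991 mod 7 = 4, so 4 days before Thursday is Sunday.

Sunday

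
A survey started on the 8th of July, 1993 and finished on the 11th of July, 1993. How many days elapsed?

3

Within July 1993: 11 − 8 = 3 days.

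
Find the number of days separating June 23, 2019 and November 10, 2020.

506

June 2019: 30 − 23 = 7 days remain.
Then 16 full months totalling 489 days.
November 1–10, 2020: 10 days.
Total: 7 + 489 + 10 = 506 days.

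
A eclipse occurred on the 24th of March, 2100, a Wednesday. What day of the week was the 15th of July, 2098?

Tuesday

Count forward from the earlier date (July 15, 2098) to the later (March 24, 2100):
July 15, 2098 → July 15, 2099: 365 days.
July 2099: 31 − 15 = 16 days remain.
Then August (31), September (30), October (31), November (30), December (31), January (31), February 2100 (28): 31 + 30 + 31 + 30 + 31 + 31 + 28 = 212 days.
March 1–24, 2100: 24 days.
Residual: 252 days.
Total: 617 days.
617 mod 7 = 1, so 1 day before Wednesday is Tuesday.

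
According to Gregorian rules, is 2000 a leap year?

Yes

2000 is a leap year (divisible by 400).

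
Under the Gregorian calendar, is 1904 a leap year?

1904 is a leap year.

Yes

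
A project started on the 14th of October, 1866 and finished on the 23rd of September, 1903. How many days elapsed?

From October 14, 1866 to October 14, 1902: 36 years, of which 8 contain a Feb 29 — 28×365 + 8×366 = 13148 days.
(1900 is not a leap year (divisible by 100 but not 400).)
October 1902: 31 − 14 = 17 days remain.
Then 10 full months totalling 304 days.
September 1–23, 1903: 23 days.
Residual: 344 days.
Total: 13492 days.

13492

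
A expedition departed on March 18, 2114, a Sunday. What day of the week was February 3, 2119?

Friday

Day-of-year of March 18, 2114: 77.
Day-of-year of February 3, 2119: 34.
2114 has 365 days, so 365 − 77 = 288 days remain in 2114.
Full years: 2115: 365; 2116: 366; 2117: 365; 2118: 365. Sum = 1461.
Total: 288 + 1461 + 34 = 1783 days.
1783 mod 7 = 5, so 5 days after Sunday is Friday.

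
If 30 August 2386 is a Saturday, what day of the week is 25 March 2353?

Wednesday

Count forward from the earlier date (March 25, 2353) to the later (August 30, 2386):
Day-of-year of March 25, 2353: 84.
Day-of-year of August 30, 2386: 242.
2353 has 365 days, so 365 − 84 = 281 days remain in 2353.
Full years 2354–2385: 24 common + 8 leap = 24×365 + 8×366 = 11688 days.
Total: 281 + 11688 + 242 = 12211 days.
12211 mod 7 = 3, so 3 days before Saturday is Wednesday.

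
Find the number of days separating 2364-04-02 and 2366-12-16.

April 2, 2364 → April 2, 2365: 365 days.
April 2, 2365 → April 2, 2366: 365 days.
April 2366: 30 − 2 = 28 days remain.
Then May (31), June (30), July (31), August (31), September (30), October (31), November (30): 31 + 30 + 31 + 31 + 30 + 31 + 30 = 214 days.
December 1–16, 2366: 16 days.
Residual: 258 days.
Total: 988 days.

988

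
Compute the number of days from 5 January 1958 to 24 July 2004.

From January 5, 1958 to January 5, 2004: 46 years, of which 11 contain a Feb 29 — 35×365 + 11×366 = 16801 days.
(2000 is a leap year (divisible by 400).)
January 2004: 31 − 5 = 26 days remain.
Then February 2004 (29), March (31), April (30), May (31), June (30): 29 + 31 + 30 + 31 + 30 = 151 days.
July 1–24, 2004: 24 days.
Residual: 201 days.
Total: 17002 days.

17002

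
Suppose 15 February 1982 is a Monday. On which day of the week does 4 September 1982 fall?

February 1982: 28 − 15 = 13 days remain (1982 is not a leap year, so February has 28 days).
Then March (31), April (30), May (31), June (30), July (31), August (31): 31 + 30 + 31 + 30 + 31 + 31 = 184 days.
September 1–4, 1982: 4 days.
Total: 13 + 184 + 4 = 201 days.
201 mod 7 = 5, so 5 days after Monday is Saturday.

Saturday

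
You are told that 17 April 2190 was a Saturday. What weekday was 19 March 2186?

Sunday

Count forward from the earlier date (March 19, 2186) to the later (April 17, 2190):
Day-of-year of March 19, 2186: 78.
Day-of-year of April 17, 2190: 107.
2186 has 365 days, so 365 − 78 = 287 days remain in 2186.
Full years: 2187: 365; 2188: 366; 2189: 365. Sum = 1096.
Total: 287 + 1096 + 107 = 1490 days.
1490 mod 7 = 6, so 6 days before Saturday is Sunday.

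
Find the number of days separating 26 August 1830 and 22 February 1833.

911

Day-of-year of August 26, 1830: 238.
Day-of-year of February 22, 1833: 53.
1830 has 365 days, so 365 − 238 = 127 days remain in 1830.
Full years: 1831: 365; 1832: 366. Sum = 731.
Total: 127 + 731 + 53 = 911 days.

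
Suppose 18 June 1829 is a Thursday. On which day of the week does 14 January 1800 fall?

Count forward from the earlier date (January 14, 1800) to the later (June 18, 1829):
Day-of-year of January 14, 1800: 14.
Day-of-year of June 18, 1829: 169.
1800 has 365 days, so 365 − 14 = 351 days remain in 1800.
Full years 1801–1828: 21 common + 7 leap = 21×365 + 7×366 = 10227 days.
Total: 351 + 10227 + 169 = 10747 days.
10747 mod 7 = 2, so 2 days before Thursday is Tuesday.

Tuesday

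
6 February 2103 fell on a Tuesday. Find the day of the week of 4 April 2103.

Wednesday

February 2103: 28 − 6 = 22 days remain (2103 is not a leap year, so February has 28 days).
Then March (31): 31 days.
April 1–4, 2103: 4 days.
Total: 22 + 31 + 4 = 57 days.
57 mod 7 = 1, so 1 day after Tuesday is Wednesday.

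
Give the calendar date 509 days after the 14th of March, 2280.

the 5th of August, 2281

Count 509 days after March 14, 2280:
March 14, 2280 → March 14, 2281: 365 days.
March 2281: 31 − 14 = 17 days remain.
Then April (30), May (31), June (30), July (31): 30 + 31 + 30 + 31 = 122 days.
August 1–5, 2281: 5 days.
Residual: 144 days.
Total: 509 days.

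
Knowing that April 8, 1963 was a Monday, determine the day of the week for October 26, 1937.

Tuesday

Count forward from the earlier date (October 26, 1937) to the later (April 8, 1963):
From October 26, 1937 to October 26, 1962: 25 years, of which 6 contain a Feb 29 — 19×365 + 6×366 = 9131 days.
October 1962: 31 − 26 = 5 days remain.
Then November (30), December (31), January (31), February 1963 (28), March (31): 30 + 31 + 31 + 28 + 31 = 151 days.
April 1–8, 1963: 8 days.
Residual: 164 days.
Total: 9295 days.
9295 mod 7 = 6, so 6 days before Monday is Tuesday.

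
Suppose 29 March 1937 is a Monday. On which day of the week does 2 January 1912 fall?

Count forward from the earlier date (January 2, 1912) to the later (March 29, 1937):
From January 2, 1912 to January 2, 1937: 25 years, of which 7 contain a Feb 29 — 18×365 + 7×366 = 9132 days.
January 1937: 31 − 2 = 29 days remain.
Then February 1937 (28): 28 days.
March 1–29, 1937: 29 days.
Residual: 86 days.
Total: 9218 days.
9218 mod 7 = 6, so 6 days before Monday is Tuesday.

Tuesday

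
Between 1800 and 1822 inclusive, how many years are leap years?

Years divisible by 4 in [1800, 1822]: 1800, 1804, 1808, 1812, 1816, 1820.
Of these, 1800 is divisible by 100 but not 400, so not leap.
Leap years: 6 − 1 = 5.

5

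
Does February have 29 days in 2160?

Yes

2160 is a leap year.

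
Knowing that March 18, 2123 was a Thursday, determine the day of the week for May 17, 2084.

Count forward from the earlier date (May 17, 2084) to the later (March 18, 2123):
From May 17, 2084 to May 17, 2122: 38 years, of which 8 contain a Feb 29 — 30×365 + 8×366 = 13878 days.
(2100 is not a leap year (divisible by 100 but not 400).)
May 2122: 31 − 17 = 14 days remain.
Then 9 full months totalling 273 days.
March 1–18, 2123: 18 days.
Residual: 305 days.
Total: 14183 days.
14183 mod 7 = 1, so 1 day before Thursday is Wednesday.

Wednesday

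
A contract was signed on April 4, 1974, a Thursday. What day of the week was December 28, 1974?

Saturday

April 1974: 30 − 4 = 26 days remain.
Then May (31), June (30), July (31), August (31), September (30), October (31), November (30): 31 + 30 + 31 + 31 + 30 + 31 + 30 = 214 days.
December 1–28, 1974: 28 days.
Total: 26 + 214 + 28 = 268 days.
268 mod 7 = 2, so 2 days after Thursday is Saturday.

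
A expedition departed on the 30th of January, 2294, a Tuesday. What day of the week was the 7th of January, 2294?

Sunday

Count forward from the earlier date (January 7, 2294) to the later (January 30, 2294):
Within January 2294: 30 − 7 = 23 days.
23 mod 7 = 2, so 2 days before Tuesday is Sunday.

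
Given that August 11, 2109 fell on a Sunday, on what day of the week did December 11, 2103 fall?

Count forward from the earlier date (December 11, 2103) to the later (August 11, 2109):
December 11, 2103 → December 11, 2104: 366 days (2104 is a leap year).
December 11, 2104 → December 11, 2105: 365 days.
December 11, 2105 → December 11, 2106: 365 days.
December 11, 2106 → December 11, 2107: 365 days.
December 11, 2107 → December 11, 2108: 366 days (2108 is a leap year).
December 2108: 31 − 11 = 20 days remain.
Then January (31), February 2109 (28), March (31), April (30), May (31), June (30), July (31): 31 + 28 + 31 + 30 + 31 + 30 + 31 = 212 days.
August 1–11, 2109: 11 days.
Residual: 243 days.
Total: 2070 days.
2070 mod 7 = 5, so 5 days before Sunday is Tuesday.

Tuesday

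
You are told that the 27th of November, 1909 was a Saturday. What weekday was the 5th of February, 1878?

Count forward from the earlier date (February 5, 1878) to the later (November 27, 1909):
Day-of-year of February 5, 1878: 36.
Day-of-year of November 27, 1909: 331.
1878 has 365 days, so 365 − 36 = 329 days remain in 1878.
Full years 1879–1908: 23 common + 7 leap = 23×365 + 7×366 = 10957 days.
Total: 329 + 10957 + 331 = 11617 days.
11617 mod 7 = 4, so 4 days before Saturday is Tuesday.

Tuesday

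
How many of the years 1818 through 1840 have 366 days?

Years divisible by 4 in [1818, 1840]: 1820, 1824, 1828, 1832, 1836, 1840.
No century exceptions apply. Count: 6.

6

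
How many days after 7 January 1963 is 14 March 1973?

From January 7, 1963 to January 7, 1973: 10 years, of which 3 contain a Feb 29 — 7×365 + 3×366 = 3653 days.
January 1973: 31 − 7 = 24 days remain.
Then February 1973 (28): 28 days.
March 1–14, 1973: 14 days.
Residual: 66 days.
Total: 3719 days.

3719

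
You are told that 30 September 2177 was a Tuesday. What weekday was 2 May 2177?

Count forward from the earlier date (May 2, 2177) to the later (September 30, 2177):
May 2177: 31 − 2 = 29 days remain.
Then June (30), July (31), August (31): 30 + 31 + 31 = 92 days.
September 1–30, 2177: 30 days.
Total: 29 + 92 + 30 = 151 days.
151 mod 7 = 4, so 4 days before Tuesday is Friday.

Friday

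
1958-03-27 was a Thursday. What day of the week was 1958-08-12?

March 1958: 31 − 27 = 4 days remain.
Then April (30), May (31), June (30), July (31): 30 + 31 + 30 + 31 = 122 days.
August 1–12, 1958: 12 days.
Total: 4 + 122 + 12 = 138 days.
138 mod 7 = 5, so 5 days after Thursday is Tuesday.

Tuesday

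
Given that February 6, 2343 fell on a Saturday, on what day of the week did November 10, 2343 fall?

February 2343: 28 − 6 = 22 days remain (2343 is not a leap year, so February has 28 days).
Then March (31), April (30), May (31), June (30), July (31), August (31), September (30), October (31): 31 + 30 + 31 + 30 + 31 + 31 + 30 + 31 = 245 days.
November 1–10, 2343: 10 days.
Total: 22 + 245 + 10 = 277 days.
277 mod 7 = 4, so 4 days after Saturday is Wednesday.

Wednesday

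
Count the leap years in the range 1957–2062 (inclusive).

26

Years divisible by 4: 1960, 1964, …, 2060 — 26 in all.
2000 is divisible by 400, so still leap.
No century exceptions apply. Count: 26.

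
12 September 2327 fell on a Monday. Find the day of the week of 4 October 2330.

Saturday

September 12, 2327 → September 12, 2328: 366 days (2328 is a leap year).
September 12, 2328 → September 12, 2329: 365 days.
September 12, 2329 → September 12, 2330: 365 days.
September 2330: 30 − 12 = 18 days remain.
October 1–4, 2330: 4 days.
Residual: 22 days.
Total: 1118 days.
1118 mod 7 = 5, so 5 days after Monday is Saturday.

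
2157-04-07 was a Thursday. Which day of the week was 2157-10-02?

Sunday

April 2157: 30 − 7 = 23 days remain.
Then May (31), June (30), July (31), August (31), September (30): 31 + 30 + 31 + 31 + 30 = 153 days.
October 1–2, 2157: 2 days.
Total: 23 + 153 + 2 = 178 days.
178 mod 7 = 3, so 3 days after Thursday is Sunday.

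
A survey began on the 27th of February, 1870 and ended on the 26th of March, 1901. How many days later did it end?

From February 27, 1870 to February 27, 1901: 31 years, of which 7 contain a Feb 29 — 24×365 + 7×366 = 11322 days.
(1900 is not a leap year (divisible by 100 but not 400).)
February 1901: 28 − 27 = 1 day remains (1901 is not a leap year, so February has 28 days).
March 1–26, 1901: 26 days.
Residual: 27 days.
Total: 11349 days.

11349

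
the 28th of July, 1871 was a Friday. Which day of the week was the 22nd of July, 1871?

Count forward from the earlier date (July 22, 1871) to the later (July 28, 1871):
Within July 1871: 28 − 22 = 6 days.
6 mod 7 = 6, so 6 days before Friday is Saturday.

Saturday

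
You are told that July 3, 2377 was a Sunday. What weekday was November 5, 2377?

Saturday

July 2377: 31 − 3 = 28 days remain.
Then August (31), September (30), October (31): 31 + 30 + 31 = 92 days.
November 1–5, 2377: 5 days.
Total: 28 + 92 + 5 = 125 days.
125 mod 7 = 6, so 6 days after Sunday is Saturday.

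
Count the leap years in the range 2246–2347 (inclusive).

24

Years divisible by 4: 2248, 2252, …, 2344 — 25 in all.
Of these, 2300 is divisible by 100 but not 400, so not leap.
Leap years: 25 − 1 = 24.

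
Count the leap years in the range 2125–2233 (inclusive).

26

Years divisible by 4: 2128, 2132, …, 2232 — 27 in all.
Of these, 2200 is divisible by 100 but not 400, so not leap.
Leap years: 27 − 1 = 26.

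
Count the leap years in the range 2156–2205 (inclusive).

Years divisible by 4: 2156, 2160, …, 2204 — 13 in all.
Of these, 2200 is divisible by 100 but not 400, so not leap.
Leap years: 13 − 1 = 12.

12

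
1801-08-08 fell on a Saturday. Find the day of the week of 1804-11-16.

Friday

August 8, 1801 → August 8, 1802: 365 days.
August 8, 1802 → August 8, 1803: 365 days.
August 8, 1803 → August 8, 1804: 366 days (1804 is a leap year).
August 1804: 31 − 8 = 23 days remain.
Then September (30), October (31): 30 + 31 = 61 days.
November 1–16, 1804: 16 days.
Residual: 100 days.
Total: 1196 days.
1196 mod 7 = 6, so 6 days after Saturday is Friday.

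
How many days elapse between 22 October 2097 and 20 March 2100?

Day-of-year of October 22, 2097: 295.
Day-of-year of March 20, 2100: 79.
2097 has 365 days, so 365 − 295 = 70 days remain in 2097.
Full years: 2098: 365; 2099: 365. Sum = 730.
Total: 70 + 730 + 79 = 879 days.

879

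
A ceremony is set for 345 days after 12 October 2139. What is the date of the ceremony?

21 September 2140

Count 345 days after October 12, 2139:
October 2139: 31 − 12 = 19 days remain.
Then 10 full months totalling 305 days.
September 1–21, 2140: 21 days.
Total: 19 + 305 + 21 = 345 days.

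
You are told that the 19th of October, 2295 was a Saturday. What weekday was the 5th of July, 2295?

Count forward from the earlier date (July 5, 2295) to the later (October 19, 2295):
July 2295: 31 − 5 = 26 days remain.
Then August (31), September (30): 31 + 30 = 61 days.
October 1–19, 2295: 19 days.
Total: 26 + 61 + 19 = 106 days.
106 mod 7 = 1, so 1 day before Saturday is Friday.

Friday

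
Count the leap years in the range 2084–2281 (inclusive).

Years divisible by 4: 2084, 2088, …, 2280 — 50 in all.
Of these, 2100, 2200 are divisible by 100 but not 400, so not leap.
Leap years: 50 − 2 = 48.

48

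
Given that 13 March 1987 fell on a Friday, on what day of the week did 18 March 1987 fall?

Wednesday

Within March 1987: 18 − 13 = 5 days.
5 mod 7 = 5, so 5 days after Friday is Wednesday.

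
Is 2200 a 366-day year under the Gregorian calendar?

No

2200 is not a leap year (divisible by 100 but not 400).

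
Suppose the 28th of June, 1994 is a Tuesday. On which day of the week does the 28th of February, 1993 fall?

Sunday

Count forward from the earlier date (February 28, 1993) to the later (June 28, 1994):
February 28, 1993 → February 28, 1994: 365 days.
February 1994: 28 − 28 = 0 days remain (1994 is not a leap year, so February has 28 days).
Then March (31), April (30), May (31): 31 + 30 + 31 = 92 days.
June 1–28, 1994: 28 days.
Residual: 120 days.
Total: 485 days.
485 mod 7 = 2, so 2 days before Tuesday is Sunday.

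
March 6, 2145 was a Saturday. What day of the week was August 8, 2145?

March 2145: 31 − 6 = 25 days remain.
Then April (30), May (31), June (30), July (31): 30 + 31 + 30 + 31 = 122 days.
August 1–8, 2145: 8 days.
Total: 25 + 122 + 8 = 155 days.
155 mod 7 = 1, so 1 day after Saturday is Sunday.

Sunday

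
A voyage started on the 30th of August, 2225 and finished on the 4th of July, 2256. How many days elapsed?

11266

Day-of-year of August 30, 2225: 242.
Day-of-year of July 4, 2256: 186.
2225 has 365 days, so 365 − 242 = 123 days remain in 2225.
Full years 2226–2255: 23 common + 7 leap = 23×365 + 7×366 = 10957 days.
Total: 123 + 10957 + 186 = 11266 days.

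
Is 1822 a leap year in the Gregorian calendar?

No

1822 is not a leap year.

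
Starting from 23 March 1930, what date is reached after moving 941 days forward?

19 October 1932

Count 941 days after March 23, 1930:
March 23, 1930 → March 23, 1931: 365 days.
March 23, 1931 → March 23, 1932: 366 days (1932 is a leap year).
March 1932: 31 − 23 = 8 days remain.
Then April (30), May (31), June (30), July (31), August (31), September (30): 30 + 31 + 30 + 31 + 31 + 30 = 183 days.
October 1–19, 1932: 19 days.
Residual: 210 days.
Total: 941 days.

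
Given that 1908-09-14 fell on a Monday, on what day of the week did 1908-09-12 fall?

Saturday

Count forward from the earlier date (September 12, 1908) to the later (September 14, 1908):
Within September 1908: 14 − 12 = 2 days.
2 mod 7 = 2, so 2 days before Monday is Saturday.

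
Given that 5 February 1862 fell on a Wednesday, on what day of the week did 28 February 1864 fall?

February 1862: 28 − 5 = 23 days remain (1862 is not a leap year, so February has 28 days).
Then 23 full months totalling 702 days.
February 1–28, 1864: 28 days (1864 is a leap year).
Total: 23 + 702 + 28 = 753 days.
753 mod 7 = 4, so 4 days after Wednesday is Sunday.

Sunday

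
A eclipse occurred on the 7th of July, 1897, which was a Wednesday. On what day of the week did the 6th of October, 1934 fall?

Day-of-year of July 7, 1897: 188.
Day-of-year of October 6, 1934: 279.
1897 has 365 days, so 365 − 188 = 177 days remain in 1897.
Full years 1898–1933: 28 common + 8 leap = 28×365 + 8×366 = 13148 days.
Total: 177 + 13148 + 279 = 13604 days.
13604 mod 7 = 3, so 3 days after Wednesday is Saturday.

Saturday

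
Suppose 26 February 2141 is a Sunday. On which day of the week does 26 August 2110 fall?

Count forward from the earlier date (August 26, 2110) to the later (February 26, 2141):
Day-of-year of August 26, 2110: 238.
Day-of-year of February 26, 2141: 57.
2110 has 365 days, so 365 − 238 = 127 days remain in 2110.
Full years 2111–2140: 22 common + 8 leap = 22×365 + 8×366 = 10958 days.
Total: 127 + 10958 + 57 = 11142 days.
11142 mod 7 = 5, so 5 days before Sunday is Tuesday.

Tuesday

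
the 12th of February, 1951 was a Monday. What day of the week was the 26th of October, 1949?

Count forward from the earlier date (October 26, 1949) to the later (February 12, 1951):
October 1949: 31 − 26 = 5 days remain.
Then 15 full months totalling 457 days.
February 1–12, 1951: 12 days (1951 is not a leap year).
Total: 5 + 457 + 12 = 474 days.
474 mod 7 = 5, so 5 days before Monday is Wednesday.

Wednesday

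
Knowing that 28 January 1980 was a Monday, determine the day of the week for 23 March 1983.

January 28, 1980 → January 28, 1981: 366 days (1980 is a leap year).
January 28, 1981 → January 28, 1982: 365 days.
January 28, 1982 → January 28, 1983: 365 days.
January 1983: 31 − 28 = 3 days remain.
Then February 1983 (28): 28 days.
March 1–23, 1983: 23 days.
Residual: 54 days.
Total: 1150 days.
1150 mod 7 = 2, so 2 days after Monday is Wednesday.

Wednesday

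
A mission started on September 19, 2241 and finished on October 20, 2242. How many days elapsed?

396

September 19, 2241 → September 19, 2242: 365 days.
September 2242: 30 − 19 = 11 days remain.
October 1–20, 2242: 20 days.
Residual: 31 days.
Total: 396 days.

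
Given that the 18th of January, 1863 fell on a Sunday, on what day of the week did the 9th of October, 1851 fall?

Thursday

Count forward from the earlier date (October 9, 1851) to the later (January 18, 1863):
From October 9, 1851 to October 9, 1862: 11 years, of which 3 contain a Feb 29 — 8×365 + 3×366 = 4018 days.
October 1862: 31 − 9 = 22 days remain.
Then November (30), December (31): 30 + 31 = 61 days.
January 1–18, 1863: 18 days.
Residual: 101 days.
Total: 4119 days.
4119 mod 7 = 3, so 3 days before Sunday is Thursday.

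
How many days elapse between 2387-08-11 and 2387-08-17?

Within August 2387: 17 − 11 = 6 days.

6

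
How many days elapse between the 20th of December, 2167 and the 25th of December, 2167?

5

Within December 2167: 25 − 20 = 5 days.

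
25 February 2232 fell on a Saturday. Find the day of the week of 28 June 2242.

Day-of-year of February 25, 2232: 56.
Day-of-year of June 28, 2242: 179.
2232 has 366 days, so 366 − 56 = 310 days remain in 2232.
Full years 2233–2241: 7 common + 2 leap = 7×365 + 2×366 = 3287 days.
Total: 310 + 3287 + 179 = 3776 days.
3776 mod 7 = 3, so 3 days after Saturday is Tuesday.

Tuesday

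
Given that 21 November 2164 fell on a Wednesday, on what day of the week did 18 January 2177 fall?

From November 21, 2164 to November 21, 2176: 12 years, of which 3 contain a Feb 29 — 9×365 + 3×366 = 4383 days.
November 2176: 30 − 21 = 9 days remain.
Then December (31): 31 days.
January 1–18, 2177: 18 days.
Residual: 58 days.
Total: 4441 days.
4441 mod 7 = 3, so 3 days after Wednesday is Saturday.

Saturday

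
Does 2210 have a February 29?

No

2210 is not a leap year.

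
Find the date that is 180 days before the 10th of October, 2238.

the 13th of April, 2238

Count 180 days before October 10, 2238:
April 2238: 30 − 13 = 17 days remain.
Then May (31), June (30), July (31), August (31), September (30): 31 + 30 + 31 + 31 + 30 = 153 days.
October 1–10, 2238: 10 days.
Total: 17 + 153 + 10 = 180 days.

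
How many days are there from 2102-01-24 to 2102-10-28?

277

January 2102: 31 − 24 = 7 days remain.
Then February 2102 (28), March (31), April (30), May (31), June (30), July (31), August (31), September (30): 28 + 31 + 30 + 31 + 30 + 31 + 31 + 30 = 242 days.
October 1–28, 2102: 28 days.
Total: 7 + 242 + 28 = 277 days.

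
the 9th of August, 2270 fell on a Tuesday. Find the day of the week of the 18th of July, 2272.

Thursday

Day-of-year of August 9, 2270: 221.
Day-of-year of July 18, 2272: 200.
2270 has 365 days, so 365 − 221 = 144 days remain in 2270.
Full years: 2271: 365. Sum = 365.
Total: 144 + 365 + 200 = 709 days.
709 mod 7 = 2, so 2 days after Tuesday is Thursday.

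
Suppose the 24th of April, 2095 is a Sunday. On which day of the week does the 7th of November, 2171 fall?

From April 24, 2095 to April 24, 2171: 76 years, of which 18 contain a Feb 29 — 58×365 + 18×366 = 27758 days.
(2100 is not a leap year (divisible by 100 but not 400).)
April 2171: 30 − 24 = 6 days remain.
Then May (31), June (30), July (31), August (31), September (30), October (31): 31 + 30 + 31 + 31 + 30 + 31 = 184 days.
November 1–7, 2171: 7 days.
Residual: 197 days.
Total: 27955 days.
27955 mod 7 = 4, so 4 days after Sunday is Thursday.

Thursday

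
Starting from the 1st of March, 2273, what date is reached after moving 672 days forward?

the 2nd of January, 2275

Count 672 days after March 1, 2273:
March 1, 2273 → March 1, 2274: 365 days.
March 2274: 31 − 1 = 30 days remain.
Then 9 full months totalling 275 days.
January 1–2, 2275: 2 days.
Residual: 307 days.
Total: 672 days.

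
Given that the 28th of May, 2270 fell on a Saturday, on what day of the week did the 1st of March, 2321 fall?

Tuesday

Day-of-year of May 28, 2270: 148.
Day-of-year of March 1, 2321: 60.
2270 has 365 days, so 365 − 148 = 217 days remain in 2270.
Full years 2271–2320: 38 common + 12 leap = 38×365 + 12×366 = 18262 days.
Total: 217 + 18262 + 60 = 18539 days.
18539 mod 7 = 3, so 3 days after Saturday is Tuesday.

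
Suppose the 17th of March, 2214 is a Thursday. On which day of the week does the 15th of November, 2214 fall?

Tuesday

March 2214: 31 − 17 = 14 days remain.
Then April (30), May (31), June (30), July (31), August (31), September (30), October (31): 30 + 31 + 30 + 31 + 31 + 30 + 31 = 214 days.
November 1–15, 2214: 15 days.
Total: 14 + 214 + 15 = 243 days.
243 mod 7 = 5, so 5 days after Thursday is Tuesday.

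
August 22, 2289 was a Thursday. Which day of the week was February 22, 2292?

Monday

Day-of-year of August 22, 2289: 234.
Day-of-year of February 22, 2292: 53.
2289 has 365 days, so 365 − 234 = 131 days remain in 2289.
Full years: 2290: 365; 2291: 365. Sum = 730.
Total: 131 + 730 + 53 = 914 days.
914 mod 7 = 4, so 4 days after Thursday is Monday.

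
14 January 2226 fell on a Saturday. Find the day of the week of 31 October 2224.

Sunday

Count forward from the earlier date (October 31, 2224) to the later (January 14, 2226):
October 2224: 31 − 31 = 0 days remain.
Then 14 full months totalling 426 days.
January 1–14, 2226: 14 days.
Total: 0 + 426 + 14 = 440 days.
440 mod 7 = 6, so 6 days before Saturday is Sunday.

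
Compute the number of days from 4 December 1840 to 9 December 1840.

Within December 1840: 9 − 4 = 5 days.

5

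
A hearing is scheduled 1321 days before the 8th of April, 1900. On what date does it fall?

the 25th of August, 1896

Count 1321 days before April 8, 1900:
August 25, 1896 → August 25, 1897: 365 days.
August 25, 1897 → August 25, 1898: 365 days.
August 25, 1898 → August 25, 1899: 365 days.
August 1899: 31 − 25 = 6 days remain.
Then September (30), October (31), November (30), December (31), January (31), February 1900 (28), March (31): 30 + 31 + 30 + 31 + 31 + 28 + 31 = 212 days.
April 1–8, 1900: 8 days.
Residual: 226 days.
Total: 1321 days.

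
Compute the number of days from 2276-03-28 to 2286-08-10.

3787

Day-of-year of March 28, 2276: 88.
Day-of-year of August 10, 2286: 222.
2276 has 366 days, so 366 − 88 = 278 days remain in 2276.
Full years 2277–2285: 7 common + 2 leap = 7×365 + 2×366 = 3287 days.
Total: 278 + 3287 + 222 = 3787 days.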